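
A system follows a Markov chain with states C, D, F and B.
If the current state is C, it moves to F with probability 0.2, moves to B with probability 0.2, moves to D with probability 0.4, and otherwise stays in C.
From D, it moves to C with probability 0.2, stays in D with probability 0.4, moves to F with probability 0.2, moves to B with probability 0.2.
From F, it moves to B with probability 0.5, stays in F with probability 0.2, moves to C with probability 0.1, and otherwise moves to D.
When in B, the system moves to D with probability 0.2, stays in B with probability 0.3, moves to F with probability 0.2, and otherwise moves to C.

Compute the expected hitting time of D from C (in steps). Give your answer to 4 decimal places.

3.3088

Let t(s) be the expected number of steps to first reach D from state s, with t(D) = 0. Conditioning on the first step:
t(C) = 1 + 0.2·t(C) + 0.2·t(F) + 0.2·t(B)
t(F) = 1 + 0.1·t(C) + 0.2·t(F) + 0.5·t(B)
t(B) = 1 + 0.3·t(C) + 0.2·t(F) + 0.3·t(B)
Solving: t(C) = 3.3088, t(F) = 4.1912, t(B) = 4.0441.
Expected steps from C to D: 3.3088.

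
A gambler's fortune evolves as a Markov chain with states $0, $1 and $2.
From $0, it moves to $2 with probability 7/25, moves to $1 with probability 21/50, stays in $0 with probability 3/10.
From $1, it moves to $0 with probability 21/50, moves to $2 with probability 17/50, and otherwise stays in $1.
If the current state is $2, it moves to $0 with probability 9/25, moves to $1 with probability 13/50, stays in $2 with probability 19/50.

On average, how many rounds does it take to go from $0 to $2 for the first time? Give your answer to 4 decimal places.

3.3183

Let t(s) be the expected number of rounds to first reach $2 from state s, with t($2) = 0. Conditioning on the first round:
t($0) = 1 + 0.3·t($0) + 0.42·t($1)
t($1) = 1 + 0.42·t($0) + 0.24·t($1)
Solving: t($0) = 3.3183, t($1) = 3.1496.
Expected rounds from $0 to $2: 3.3183.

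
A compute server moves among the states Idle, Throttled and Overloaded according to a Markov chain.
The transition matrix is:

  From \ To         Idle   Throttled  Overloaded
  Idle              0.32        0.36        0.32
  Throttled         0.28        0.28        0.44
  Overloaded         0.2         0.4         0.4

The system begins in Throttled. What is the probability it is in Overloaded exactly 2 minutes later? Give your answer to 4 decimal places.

0.3888

Sum over the intermediate state after 1 minute:
P = P(Throttled→Idle)·P(Idle→Overloaded) + P(Throttled→Throttled)·P(Throttled→Overloaded) + P(Throttled→Overloaded)·P(Overloaded→Overloaded)
  = 0.28×0.32 + 0.28×0.44 + 0.44×0.4
  = 0.0896 + 0.1232 + 0.1760 = 0.3888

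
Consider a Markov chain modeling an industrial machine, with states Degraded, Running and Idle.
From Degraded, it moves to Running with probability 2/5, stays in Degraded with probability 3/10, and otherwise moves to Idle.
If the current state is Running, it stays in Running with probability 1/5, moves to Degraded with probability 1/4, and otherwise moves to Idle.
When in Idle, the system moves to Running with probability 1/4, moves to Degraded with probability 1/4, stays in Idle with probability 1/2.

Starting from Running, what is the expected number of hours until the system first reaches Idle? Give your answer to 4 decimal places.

2.0652

Let t(s) be the expected number of hours to first reach Idle from state s, with t(Idle) = 0. Conditioning on the first hour:
t(Degraded) = 1 + 0.3·t(Degraded) + 0.4·t(Running)
t(Running) = 1 + 0.25·t(Degraded) + 0.2·t(Running)
Solving: t(Degraded) = 2.6087, t(Running) = 2.0652.
Expected hours from Running to Idle: 2.0652.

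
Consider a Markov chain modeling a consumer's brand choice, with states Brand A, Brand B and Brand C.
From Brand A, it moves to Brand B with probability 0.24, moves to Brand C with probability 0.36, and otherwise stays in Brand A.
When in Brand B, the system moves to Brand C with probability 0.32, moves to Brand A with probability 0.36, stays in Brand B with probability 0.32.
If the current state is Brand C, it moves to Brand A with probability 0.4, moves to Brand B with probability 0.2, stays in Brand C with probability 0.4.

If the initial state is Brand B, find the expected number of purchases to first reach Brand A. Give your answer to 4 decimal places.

2.6744

Let t(s) be the expected number of purchases to first reach Brand A from state s, with t(Brand A) = 0. Conditioning on the first purchase:
t(Brand B) = 1 + 0.32·t(Brand B) + 0.32·t(Brand C)
t(Brand C) = 1 + 0.2·t(Brand B) + 0.4·t(Brand C)
Solving: t(Brand B) = 2.6744, t(Brand C) = 2.5581.
Expected purchases from Brand B to Brand A: 2.6744.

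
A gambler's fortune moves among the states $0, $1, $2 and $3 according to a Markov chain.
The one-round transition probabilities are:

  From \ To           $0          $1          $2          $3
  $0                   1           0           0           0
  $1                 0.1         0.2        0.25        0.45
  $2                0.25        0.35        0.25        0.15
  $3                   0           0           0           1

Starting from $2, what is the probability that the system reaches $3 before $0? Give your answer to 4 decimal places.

0.5415

Let h(s) be the probability of absorption at $3 starting from transient state s. Then h($3) = 1 and h($0) = 0. By first-step analysis:
h($1) = 0.1·0 + 0.2·h($1) + 0.25·h($2) + 0.45·1
h($2) = 0.25·0 + 0.35·h($1) + 0.25·h($2) + 0.15·1
Solving: h($1) = 0.7317, h($2) = 0.5415.
Starting from $2, the probability is 0.5415.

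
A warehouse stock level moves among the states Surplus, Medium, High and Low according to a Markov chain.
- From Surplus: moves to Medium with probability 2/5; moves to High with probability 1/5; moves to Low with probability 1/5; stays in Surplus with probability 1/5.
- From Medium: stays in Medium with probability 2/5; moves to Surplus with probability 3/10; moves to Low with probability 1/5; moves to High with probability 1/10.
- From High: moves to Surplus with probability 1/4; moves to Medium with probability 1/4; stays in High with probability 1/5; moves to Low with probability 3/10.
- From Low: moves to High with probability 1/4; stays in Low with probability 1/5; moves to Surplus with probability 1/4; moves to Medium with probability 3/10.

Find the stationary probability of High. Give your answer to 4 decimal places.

0.1757

Let the stationary distribution be π with π = πP and π_1 + π_2 + π_3 + π_4 = 1.
π_1 = 0.2·π_1 + 0.3·π_2 + 0.25·π_3 + 0.25·π_4
π_2 = 0.4·π_1 + 0.4·π_2 + 0.25·π_3 + 0.3·π_4
π_3 = 0.2·π_1 + 0.1·π_2 + 0.2·π_3 + 0.25·π_4
Solving with the normalization constraint gives π = (0.2549, 0.3519, 0.1757, 0.2176).
So the stationary probability of High is 0.1757.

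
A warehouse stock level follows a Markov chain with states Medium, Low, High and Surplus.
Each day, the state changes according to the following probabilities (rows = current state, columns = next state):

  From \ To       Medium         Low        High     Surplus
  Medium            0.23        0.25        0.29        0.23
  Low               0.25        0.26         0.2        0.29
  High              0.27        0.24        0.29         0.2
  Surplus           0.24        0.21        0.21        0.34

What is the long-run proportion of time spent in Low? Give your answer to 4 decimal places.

0.2393

Let the stationary distribution be π with π = πP and π_1 + π_2 + π_3 + π_4 = 1.
π_1 = 0.23·π_1 + 0.25·π_2 + 0.27·π_3 + 0.24·π_4
π_2 = 0.25·π_1 + 0.26·π_2 + 0.24·π_3 + 0.21·π_4
π_3 = 0.29·π_1 + 0.2·π_2 + 0.29·π_3 + 0.21·π_4
Solving with the normalization constraint gives π = (0.2473, 0.2393, 0.2472, 0.2662).
So the stationary probability of Low is 0.2393.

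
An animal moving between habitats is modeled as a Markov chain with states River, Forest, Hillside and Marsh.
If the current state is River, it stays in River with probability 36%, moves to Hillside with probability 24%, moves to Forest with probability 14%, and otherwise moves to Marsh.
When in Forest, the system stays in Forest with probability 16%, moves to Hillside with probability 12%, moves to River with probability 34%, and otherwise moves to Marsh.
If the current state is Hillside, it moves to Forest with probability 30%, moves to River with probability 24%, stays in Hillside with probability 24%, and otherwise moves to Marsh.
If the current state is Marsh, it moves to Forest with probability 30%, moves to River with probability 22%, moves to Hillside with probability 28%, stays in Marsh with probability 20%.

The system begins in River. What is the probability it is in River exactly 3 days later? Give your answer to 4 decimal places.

0.2923

Propagate the distribution vector 3 days from River.
After 0 days: (1.0000, 0.0000, 0.0000, 0.0000)
After 1 day: (0.3600, 0.1400, 0.2400, 0.2600)
After 2 days: (0.2920, 0.2228, 0.2336, 0.2516)
After 3 days: (0.2923, 0.2221, 0.2233, 0.2623)
P(in River after 3 days) = 0.2923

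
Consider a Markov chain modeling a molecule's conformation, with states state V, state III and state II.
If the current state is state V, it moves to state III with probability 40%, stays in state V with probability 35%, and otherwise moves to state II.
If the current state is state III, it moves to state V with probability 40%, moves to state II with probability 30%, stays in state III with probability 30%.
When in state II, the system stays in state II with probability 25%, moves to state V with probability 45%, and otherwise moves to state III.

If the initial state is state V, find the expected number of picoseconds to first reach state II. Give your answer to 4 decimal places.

Let t(s) be the expected number of picoseconds to first reach state II from state s, with t(state II) = 0. Conditioning on the first picosecond:
t(state V) = 1 + 0.35·t(state V) + 0.4·t(state III)
t(state III) = 1 + 0.4·t(state V) + 0.3·t(state III)
Solving: t(state V) = 3.7288, t(state III) = 3.5593.
Expected picoseconds from state V to state II: 3.7288.

3.7288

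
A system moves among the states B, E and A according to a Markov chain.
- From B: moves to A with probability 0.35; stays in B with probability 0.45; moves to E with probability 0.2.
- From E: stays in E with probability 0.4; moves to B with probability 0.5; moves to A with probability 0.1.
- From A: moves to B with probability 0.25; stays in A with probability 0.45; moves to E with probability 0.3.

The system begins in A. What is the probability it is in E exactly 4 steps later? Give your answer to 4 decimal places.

Propagate the distribution vector 4 steps from A.
After 0 steps: (0.0000, 0.0000, 1.0000)
After 1 step: (0.2500, 0.3000, 0.4500)
After 2 steps: (0.3750, 0.3050, 0.3200)
After 3 steps: (0.4013, 0.2930, 0.3058)
After 4 steps: (0.4035, 0.2892, 0.3073)
P(in E after 4 steps) = 0.2892

0.2892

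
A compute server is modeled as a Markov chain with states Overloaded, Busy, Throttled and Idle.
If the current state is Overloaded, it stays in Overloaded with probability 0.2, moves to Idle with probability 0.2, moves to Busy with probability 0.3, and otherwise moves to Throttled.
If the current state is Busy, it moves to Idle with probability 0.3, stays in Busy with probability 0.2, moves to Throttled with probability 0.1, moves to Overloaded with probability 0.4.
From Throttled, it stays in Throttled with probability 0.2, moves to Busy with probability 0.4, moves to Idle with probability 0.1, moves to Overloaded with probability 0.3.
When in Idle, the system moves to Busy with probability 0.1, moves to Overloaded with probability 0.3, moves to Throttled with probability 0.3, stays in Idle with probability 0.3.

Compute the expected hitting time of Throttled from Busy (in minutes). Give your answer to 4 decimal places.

Let t(s) be the expected number of minutes to first reach Throttled from state s, with t(Throttled) = 0. Conditioning on the first minute:
t(Overloaded) = 1 + 0.2·t(Overloaded) + 0.3·t(Busy) + 0.2·t(Idle)
t(Busy) = 1 + 0.4·t(Overloaded) + 0.2·t(Busy) + 0.3·t(Idle)
t(Idle) = 1 + 0.3·t(Overloaded) + 0.1·t(Busy) + 0.3·t(Idle)
Solving: t(Overloaded) = 3.9300, t(Busy) = 4.6304, t(Idle) = 3.7743.
Expected minutes from Busy to Throttled: 4.6304.

4.6304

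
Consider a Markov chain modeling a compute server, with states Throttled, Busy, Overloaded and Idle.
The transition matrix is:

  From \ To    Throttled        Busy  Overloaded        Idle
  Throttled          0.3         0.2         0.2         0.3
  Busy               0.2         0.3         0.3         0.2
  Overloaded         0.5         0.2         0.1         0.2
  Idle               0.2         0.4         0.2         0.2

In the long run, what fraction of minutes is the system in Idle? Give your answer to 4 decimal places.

Let the stationary distribution be π with π = πP and π_1 + π_2 + π_3 + π_4 = 1.
π_1 = 0.3·π_1 + 0.2·π_2 + 0.5·π_3 + 0.2·π_4
π_2 = 0.2·π_1 + 0.3·π_2 + 0.2·π_3 + 0.4·π_4
π_3 = 0.2·π_1 + 0.3·π_2 + 0.1·π_3 + 0.2·π_4
Solving with the normalization constraint gives π = (0.2911, 0.2731, 0.2066, 0.2291).
So the stationary probability of Idle is 0.2291.

0.2291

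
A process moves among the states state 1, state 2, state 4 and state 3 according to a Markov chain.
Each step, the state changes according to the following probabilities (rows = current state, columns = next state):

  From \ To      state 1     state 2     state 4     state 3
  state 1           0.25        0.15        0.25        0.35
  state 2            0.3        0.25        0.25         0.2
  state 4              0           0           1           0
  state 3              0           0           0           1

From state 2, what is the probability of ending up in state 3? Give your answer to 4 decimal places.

0.4928

Let h(s) be the probability of absorption at state 3 starting from transient state s. Then h(state 3) = 1 and h(state 4) = 0. By first-step analysis:
h(state 1) = 0.25·h(state 1) + 0.15·h(state 2) + 0.25·0 + 0.35·1
h(state 2) = 0.3·h(state 1) + 0.25·h(state 2) + 0.25·0 + 0.2·1
Solving: h(state 1) = 0.5652, h(state 2) = 0.4928.
Starting from state 2, the probability is 0.4928.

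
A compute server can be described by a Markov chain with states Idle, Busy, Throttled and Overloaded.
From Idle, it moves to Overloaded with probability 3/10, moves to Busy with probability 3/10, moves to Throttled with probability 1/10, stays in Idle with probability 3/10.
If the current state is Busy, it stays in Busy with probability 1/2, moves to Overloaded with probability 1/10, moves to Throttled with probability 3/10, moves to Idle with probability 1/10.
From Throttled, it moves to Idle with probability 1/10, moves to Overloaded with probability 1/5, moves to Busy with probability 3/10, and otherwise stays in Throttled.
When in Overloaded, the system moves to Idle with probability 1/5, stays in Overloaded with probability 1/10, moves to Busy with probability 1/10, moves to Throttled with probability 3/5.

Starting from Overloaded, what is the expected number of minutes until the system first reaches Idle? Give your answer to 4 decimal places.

Let t(s) be the expected number of minutes to first reach Idle from state s, with t(Idle) = 0. Conditioning on the first minute:
t(Busy) = 1 + 0.5·t(Busy) + 0.3·t(Throttled) + 0.1·t(Overloaded)
t(Throttled) = 1 + 0.3·t(Busy) + 0.4·t(Throttled) + 0.2·t(Overloaded)
t(Overloaded) = 1 + 0.1·t(Busy) + 0.6·t(Throttled) + 0.1·t(Overloaded)
Solving: t(Busy) = 8.7879, t(Throttled) = 8.6869, t(Overloaded) = 7.8788.
Expected minutes from Overloaded to Idle: 7.8788.

7.8788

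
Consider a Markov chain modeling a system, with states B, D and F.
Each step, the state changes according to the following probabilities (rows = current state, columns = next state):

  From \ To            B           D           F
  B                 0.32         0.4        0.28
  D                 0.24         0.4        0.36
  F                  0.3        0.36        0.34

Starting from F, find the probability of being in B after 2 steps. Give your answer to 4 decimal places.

0.2844

Sum over the intermediate state after 1 step:
P = P(F→B)·P(B→B) + P(F→D)·P(D→B) + P(F→F)·P(F→B)
  = 0.3×0.32 + 0.36×0.24 + 0.34×0.3
  = 0.0960 + 0.0864 + 0.1020 = 0.2844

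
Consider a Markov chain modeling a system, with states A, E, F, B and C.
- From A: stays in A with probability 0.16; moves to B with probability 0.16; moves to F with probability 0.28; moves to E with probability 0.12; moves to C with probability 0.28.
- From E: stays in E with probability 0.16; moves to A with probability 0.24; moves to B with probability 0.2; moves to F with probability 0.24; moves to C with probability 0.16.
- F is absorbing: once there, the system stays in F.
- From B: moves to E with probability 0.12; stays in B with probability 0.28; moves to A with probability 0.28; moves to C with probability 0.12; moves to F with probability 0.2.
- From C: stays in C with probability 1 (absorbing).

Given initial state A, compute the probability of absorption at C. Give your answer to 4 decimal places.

Let h(s) be the probability of absorption at C starting from transient state s. Then h(C) = 1 and h(F) = 0. By first-step analysis:
h(A) = 0.16·h(A) + 0.12·h(E) + 0.28·0 + 0.16·h(B) + 0.28·1
h(E) = 0.24·h(A) + 0.16·h(E) + 0.24·0 + 0.2·h(B) + 0.16·1
h(B) = 0.28·h(A) + 0.12·h(E) + 0.2·0 + 0.28·h(B) + 0.12·1
Solving: h(A) = 0.4747, h(E) = 0.4267, h(B) = 0.4224.
Starting from A, the probability is 0.4747.

0.4747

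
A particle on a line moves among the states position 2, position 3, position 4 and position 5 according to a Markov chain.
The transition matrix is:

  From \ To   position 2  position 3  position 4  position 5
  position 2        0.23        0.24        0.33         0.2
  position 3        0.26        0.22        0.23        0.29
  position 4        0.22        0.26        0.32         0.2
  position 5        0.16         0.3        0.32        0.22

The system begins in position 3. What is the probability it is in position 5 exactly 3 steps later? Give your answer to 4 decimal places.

Propagate the distribution vector 3 steps from position 3.
After 0 steps: (0.0000, 1.0000, 0.0000, 0.0000)
After 1 step: (0.2600, 0.2200, 0.2300, 0.2900)
After 2 steps: (0.2140, 0.2576, 0.3028, 0.2256)
After 3 steps: (0.2189, 0.2544, 0.2990, 0.2277)
P(in position 5 after 3 steps) = 0.2277

0.2277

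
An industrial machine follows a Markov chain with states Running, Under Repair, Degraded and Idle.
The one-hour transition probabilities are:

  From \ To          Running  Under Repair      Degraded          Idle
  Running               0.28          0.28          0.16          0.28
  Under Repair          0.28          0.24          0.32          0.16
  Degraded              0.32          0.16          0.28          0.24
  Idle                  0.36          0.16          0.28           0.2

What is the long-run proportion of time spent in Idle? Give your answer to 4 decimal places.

0.2262

Let the stationary distribution be π with π = πP and π_1 + π_2 + π_3 + π_4 = 1.
π_1 = 0.28·π_1 + 0.28·π_2 + 0.32·π_3 + 0.36·π_4
π_2 = 0.28·π_1 + 0.24·π_2 + 0.16·π_3 + 0.16·π_4
π_3 = 0.16·π_1 + 0.32·π_2 + 0.28·π_3 + 0.28·π_4
Solving with the normalization constraint gives π = (0.3082, 0.2141, 0.2516, 0.2262).
So the stationary probability of Idle is 0.2262.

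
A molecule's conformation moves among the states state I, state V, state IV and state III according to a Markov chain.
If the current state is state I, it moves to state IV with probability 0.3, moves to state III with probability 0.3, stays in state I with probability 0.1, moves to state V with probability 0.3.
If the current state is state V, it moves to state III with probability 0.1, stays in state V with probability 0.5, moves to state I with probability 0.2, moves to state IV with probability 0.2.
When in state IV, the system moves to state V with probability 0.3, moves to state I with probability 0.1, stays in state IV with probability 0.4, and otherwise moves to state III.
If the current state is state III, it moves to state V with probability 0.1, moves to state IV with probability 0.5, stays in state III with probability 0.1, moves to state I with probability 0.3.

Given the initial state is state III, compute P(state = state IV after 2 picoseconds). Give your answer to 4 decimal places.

Propagate the distribution vector 2 picoseconds from state III.
After 0 picoseconds: (0.0000, 0.0000, 0.0000, 1.0000)
After 1 picosecond: (0.3000, 0.1000, 0.5000, 0.1000)
After 2 picoseconds: (0.1300, 0.3000, 0.3600, 0.2100)
P(in state IV after 2 picoseconds) = 0.3600

0.3600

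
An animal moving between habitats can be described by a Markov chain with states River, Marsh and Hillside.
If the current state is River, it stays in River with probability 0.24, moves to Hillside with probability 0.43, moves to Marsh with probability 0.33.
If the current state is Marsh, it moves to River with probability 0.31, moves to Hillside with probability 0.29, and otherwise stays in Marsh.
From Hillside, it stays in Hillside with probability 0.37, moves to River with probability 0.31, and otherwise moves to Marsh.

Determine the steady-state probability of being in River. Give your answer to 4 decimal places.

Let the stationary distribution be π with π = πP and π_1 + π_2 + π_3 = 1.
π_1 = 0.24·π_1 + 0.31·π_2 + 0.31·π_3
π_2 = 0.33·π_1 + 0.4·π_2 + 0.32·π_3
Solving with the normalization constraint gives π = (0.2897, 0.3510, 0.3593).
So the stationary probability of River is 0.2897.

0.2897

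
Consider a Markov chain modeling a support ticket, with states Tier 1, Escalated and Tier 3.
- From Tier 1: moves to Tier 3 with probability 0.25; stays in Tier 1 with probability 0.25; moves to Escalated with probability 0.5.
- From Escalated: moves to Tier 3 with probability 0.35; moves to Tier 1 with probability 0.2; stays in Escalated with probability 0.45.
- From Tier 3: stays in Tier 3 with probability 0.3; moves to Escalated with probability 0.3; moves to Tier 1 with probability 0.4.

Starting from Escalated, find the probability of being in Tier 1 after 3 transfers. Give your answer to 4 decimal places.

Propagate the distribution vector 3 transfers from Escalated.
After 0 transfers: (0.0000, 1.0000, 0.0000)
After 1 transfer: (0.2000, 0.4500, 0.3500)
After 2 transfers: (0.2800, 0.4075, 0.3125)
After 3 transfers: (0.2765, 0.4171, 0.3064)
P(in Tier 1 after 3 transfers) = 0.2765

0.2765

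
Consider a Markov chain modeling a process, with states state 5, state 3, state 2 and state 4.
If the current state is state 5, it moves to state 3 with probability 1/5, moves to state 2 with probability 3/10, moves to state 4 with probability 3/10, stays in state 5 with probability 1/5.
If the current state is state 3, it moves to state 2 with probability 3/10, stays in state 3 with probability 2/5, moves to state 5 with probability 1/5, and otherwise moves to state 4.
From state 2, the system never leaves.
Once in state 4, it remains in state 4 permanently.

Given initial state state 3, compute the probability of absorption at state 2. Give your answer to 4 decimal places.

0.6818

Let h(s) be the probability of absorption at state 2 starting from transient state s. Then h(state 2) = 1 and h(state 4) = 0. By first-step analysis:
h(state 5) = 0.2·h(state 5) + 0.2·h(state 3) + 0.3·1 + 0.3·0
h(state 3) = 0.2·h(state 5) + 0.4·h(state 3) + 0.3·1 + 0.1·0
Solving: h(state 5) = 0.5455, h(state 3) = 0.6818.
Starting from state 3, the probability is 0.6818.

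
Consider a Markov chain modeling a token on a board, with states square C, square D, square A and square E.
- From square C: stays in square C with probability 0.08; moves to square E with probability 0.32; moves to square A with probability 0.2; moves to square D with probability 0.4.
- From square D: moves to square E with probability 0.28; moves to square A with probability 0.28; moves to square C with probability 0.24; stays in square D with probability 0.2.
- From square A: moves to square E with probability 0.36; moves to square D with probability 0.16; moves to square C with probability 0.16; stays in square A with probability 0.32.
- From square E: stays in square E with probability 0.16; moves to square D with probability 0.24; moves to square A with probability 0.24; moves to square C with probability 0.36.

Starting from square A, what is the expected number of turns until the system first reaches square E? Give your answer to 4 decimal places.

Let t(s) be the expected number of turns to first reach square E from state s, with t(square E) = 0. Conditioning on the first turn:
t(square C) = 1 + 0.08·t(square C) + 0.4·t(square D) + 0.2·t(square A)
t(square D) = 1 + 0.24·t(square C) + 0.2·t(square D) + 0.28·t(square A)
t(square A) = 1 + 0.16·t(square C) + 0.16·t(square D) + 0.32·t(square A)
Solving: t(square C) = 3.1367, t(square D) = 3.2300, t(square A) = 2.9686.
Expected turns from square A to square E: 2.9686.

2.9686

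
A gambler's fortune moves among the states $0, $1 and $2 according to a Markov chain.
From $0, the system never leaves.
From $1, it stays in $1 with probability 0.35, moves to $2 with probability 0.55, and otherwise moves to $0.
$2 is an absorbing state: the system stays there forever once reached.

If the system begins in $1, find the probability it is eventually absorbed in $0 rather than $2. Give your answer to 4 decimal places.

0.1538

Let h(s) be the probability of absorption at $0 starting from transient state s. Then h($0) = 1 and h($2) = 0. By first-step analysis:
h($1) = 0.1·1 + 0.35·h($1) + 0.55·0
Solving: h($1) = 0.1538.
Starting from $1, the probability is 0.1538.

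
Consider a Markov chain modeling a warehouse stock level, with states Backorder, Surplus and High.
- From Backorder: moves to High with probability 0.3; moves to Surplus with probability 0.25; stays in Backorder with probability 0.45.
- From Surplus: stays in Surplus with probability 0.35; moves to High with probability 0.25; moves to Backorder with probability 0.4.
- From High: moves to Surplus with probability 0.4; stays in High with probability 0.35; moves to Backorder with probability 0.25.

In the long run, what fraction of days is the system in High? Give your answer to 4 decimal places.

0.2986

Let the stationary distribution be π with π = πP and π_1 + π_2 + π_3 = 1.
π_1 = 0.45·π_1 + 0.4·π_2 + 0.25·π_3
π_2 = 0.25·π_1 + 0.35·π_2 + 0.4·π_3
Solving with the normalization constraint gives π = (0.3739, 0.3275, 0.2986).
So the stationary probability of High is 0.2986.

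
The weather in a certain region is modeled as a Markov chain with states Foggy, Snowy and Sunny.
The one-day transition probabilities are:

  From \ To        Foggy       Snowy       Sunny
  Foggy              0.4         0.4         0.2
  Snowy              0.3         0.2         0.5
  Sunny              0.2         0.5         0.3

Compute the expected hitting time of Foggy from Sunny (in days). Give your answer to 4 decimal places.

4.1935

Let t(s) be the expected number of days to first reach Foggy from state s, with t(Foggy) = 0. Conditioning on the first day:
t(Snowy) = 1 + 0.2·t(Snowy) + 0.5·t(Sunny)
t(Sunny) = 1 + 0.5·t(Snowy) + 0.3·t(Sunny)
Solving: t(Snowy) = 3.8710, t(Sunny) = 4.1935.
Expected days from Sunny to Foggy: 4.1935.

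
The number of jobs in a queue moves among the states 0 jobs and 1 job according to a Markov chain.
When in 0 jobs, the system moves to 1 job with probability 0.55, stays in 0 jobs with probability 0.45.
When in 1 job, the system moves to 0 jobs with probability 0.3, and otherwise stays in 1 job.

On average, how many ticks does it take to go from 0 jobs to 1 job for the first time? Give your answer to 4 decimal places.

1.8182

Let t(s) be the expected number of ticks to first reach 1 job from state s, with t(1 job) = 0. Conditioning on the first tick:
t(0 jobs) = 1 + 0.45·t(0 jobs)
Solving: t(0 jobs) = 1.8182.
Expected ticks from 0 jobs to 1 job: 1.8182.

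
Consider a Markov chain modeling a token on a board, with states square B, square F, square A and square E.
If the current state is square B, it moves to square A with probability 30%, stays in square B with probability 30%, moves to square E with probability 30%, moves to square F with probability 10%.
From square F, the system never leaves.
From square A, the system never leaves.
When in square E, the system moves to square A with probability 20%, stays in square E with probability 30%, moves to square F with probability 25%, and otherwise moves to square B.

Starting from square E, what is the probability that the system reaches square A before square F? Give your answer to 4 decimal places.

0.5181

Let h(s) be the probability of absorption at square A starting from transient state s. Then h(square A) = 1 and h(square F) = 0. By first-step analysis:
h(square B) = 0.3·h(square B) + 0.1·0 + 0.3·1 + 0.3·h(square E)
h(square E) = 0.25·h(square B) + 0.25·0 + 0.2·1 + 0.3·h(square E)
Solving: h(square B) = 0.6506, h(square E) = 0.5181.
Starting from square E, the probability is 0.5181.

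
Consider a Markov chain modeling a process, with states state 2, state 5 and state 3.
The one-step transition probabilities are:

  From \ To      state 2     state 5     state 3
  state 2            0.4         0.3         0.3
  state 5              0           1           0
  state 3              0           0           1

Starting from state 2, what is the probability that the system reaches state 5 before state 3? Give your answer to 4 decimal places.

Let h(s) be the probability of absorption at state 5 starting from transient state s. Then h(state 5) = 1 and h(state 3) = 0. By first-step analysis:
h(state 2) = 0.4·h(state 2) + 0.3·1 + 0.3·0
Solving: h(state 2) = 0.5000.
Starting from state 2, the probability is 0.5000.

0.5000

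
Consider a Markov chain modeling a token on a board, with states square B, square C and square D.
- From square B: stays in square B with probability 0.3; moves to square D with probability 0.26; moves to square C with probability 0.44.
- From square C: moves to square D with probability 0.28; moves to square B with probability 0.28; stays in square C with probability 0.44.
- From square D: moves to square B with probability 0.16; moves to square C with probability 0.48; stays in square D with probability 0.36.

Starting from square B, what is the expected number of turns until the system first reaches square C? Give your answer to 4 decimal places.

2.2146

Let t(s) be the expected number of turns to first reach square C from state s, with t(square C) = 0. Conditioning on the first turn:
t(square B) = 1 + 0.3·t(square B) + 0.26·t(square D)
t(square D) = 1 + 0.16·t(square B) + 0.36·t(square D)
Solving: t(square B) = 2.2146, t(square D) = 2.1161.
Expected turns from square B to square C: 2.2146.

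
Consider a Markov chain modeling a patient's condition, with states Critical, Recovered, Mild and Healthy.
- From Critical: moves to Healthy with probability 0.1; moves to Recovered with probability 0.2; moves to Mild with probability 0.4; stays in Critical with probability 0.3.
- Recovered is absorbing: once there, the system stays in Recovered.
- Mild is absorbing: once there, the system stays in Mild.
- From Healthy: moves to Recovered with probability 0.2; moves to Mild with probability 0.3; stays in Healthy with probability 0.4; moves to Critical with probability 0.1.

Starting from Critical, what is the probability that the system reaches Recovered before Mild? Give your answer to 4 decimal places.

0.3415

Let h(s) be the probability of absorption at Recovered starting from transient state s. Then h(Recovered) = 1 and h(Mild) = 0. By first-step analysis:
h(Critical) = 0.3·h(Critical) + 0.2·1 + 0.4·0 + 0.1·h(Healthy)
h(Healthy) = 0.1·h(Critical) + 0.2·1 + 0.3·0 + 0.4·h(Healthy)
Solving: h(Critical) = 0.3415, h(Healthy) = 0.3902.
Starting from Critical, the probability is 0.3415.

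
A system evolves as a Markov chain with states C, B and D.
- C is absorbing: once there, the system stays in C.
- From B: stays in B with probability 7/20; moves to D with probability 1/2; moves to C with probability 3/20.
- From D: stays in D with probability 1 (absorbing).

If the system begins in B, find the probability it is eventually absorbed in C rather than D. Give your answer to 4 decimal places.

Let h(s) be the probability of absorption at C starting from transient state s. Then h(C) = 1 and h(D) = 0. By first-step analysis:
h(B) = 0.15·1 + 0.35·h(B) + 0.5·0
Solving: h(B) = 0.2308.
Starting from B, the probability is 0.2308.

0.2308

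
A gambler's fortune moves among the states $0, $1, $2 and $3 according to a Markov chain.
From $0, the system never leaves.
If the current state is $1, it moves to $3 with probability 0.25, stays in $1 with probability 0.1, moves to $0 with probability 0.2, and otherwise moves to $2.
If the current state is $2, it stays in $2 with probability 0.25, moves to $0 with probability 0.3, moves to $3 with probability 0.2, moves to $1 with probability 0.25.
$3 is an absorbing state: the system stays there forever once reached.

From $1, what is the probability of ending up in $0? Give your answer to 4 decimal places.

Let h(s) be the probability of absorption at $0 starting from transient state s. Then h($0) = 1 and h($3) = 0. By first-step analysis:
h($1) = 0.2·1 + 0.1·h($1) + 0.45·h($2) + 0.25·0
h($2) = 0.3·1 + 0.25·h($1) + 0.25·h($2) + 0.2·0
Solving: h($1) = 0.5067, h($2) = 0.5689.
Starting from $1, the probability is 0.5067.

0.5067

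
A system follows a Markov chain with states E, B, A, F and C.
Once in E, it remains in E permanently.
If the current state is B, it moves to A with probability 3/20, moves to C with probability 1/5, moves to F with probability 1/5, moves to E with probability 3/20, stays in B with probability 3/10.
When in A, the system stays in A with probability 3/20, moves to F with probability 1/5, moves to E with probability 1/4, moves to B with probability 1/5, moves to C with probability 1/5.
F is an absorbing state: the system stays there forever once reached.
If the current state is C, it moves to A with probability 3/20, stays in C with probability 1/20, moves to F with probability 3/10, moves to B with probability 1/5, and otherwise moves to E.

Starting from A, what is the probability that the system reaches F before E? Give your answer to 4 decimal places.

0.4790

Let h(s) be the probability of absorption at F starting from transient state s. Then h(F) = 1 and h(E) = 0. By first-step analysis:
h(B) = 0.15·0 + 0.3·h(B) + 0.15·h(A) + 0.2·1 + 0.2·h(C)
h(A) = 0.25·0 + 0.2·h(B) + 0.15·h(A) + 0.2·1 + 0.2·h(C)
h(C) = 0.3·0 + 0.2·h(B) + 0.15·h(A) + 0.3·1 + 0.05·h(C)
Solving: h(B) = 0.5322, h(A) = 0.4790, h(C) = 0.5035.
Starting from A, the probability is 0.4790.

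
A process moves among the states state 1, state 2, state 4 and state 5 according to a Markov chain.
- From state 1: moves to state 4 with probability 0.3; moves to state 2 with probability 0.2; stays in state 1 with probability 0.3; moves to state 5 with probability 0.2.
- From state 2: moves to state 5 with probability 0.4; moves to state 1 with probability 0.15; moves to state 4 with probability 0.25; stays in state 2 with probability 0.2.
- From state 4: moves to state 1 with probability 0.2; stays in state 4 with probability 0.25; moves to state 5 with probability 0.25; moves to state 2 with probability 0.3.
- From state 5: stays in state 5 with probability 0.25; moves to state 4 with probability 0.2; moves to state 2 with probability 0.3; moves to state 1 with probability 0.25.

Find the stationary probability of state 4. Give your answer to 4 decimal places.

Let the stationary distribution be π with π = πP and π_1 + π_2 + π_3 + π_4 = 1.
π_1 = 0.3·π_1 + 0.15·π_2 + 0.2·π_3 + 0.25·π_4
π_2 = 0.2·π_1 + 0.2·π_2 + 0.3·π_3 + 0.3·π_4
π_3 = 0.3·π_1 + 0.25·π_2 + 0.25·π_3 + 0.2·π_4
Solving with the normalization constraint gives π = (0.2236, 0.2524, 0.2473, 0.2767).
So the stationary probability of state 4 is 0.2473.

0.2473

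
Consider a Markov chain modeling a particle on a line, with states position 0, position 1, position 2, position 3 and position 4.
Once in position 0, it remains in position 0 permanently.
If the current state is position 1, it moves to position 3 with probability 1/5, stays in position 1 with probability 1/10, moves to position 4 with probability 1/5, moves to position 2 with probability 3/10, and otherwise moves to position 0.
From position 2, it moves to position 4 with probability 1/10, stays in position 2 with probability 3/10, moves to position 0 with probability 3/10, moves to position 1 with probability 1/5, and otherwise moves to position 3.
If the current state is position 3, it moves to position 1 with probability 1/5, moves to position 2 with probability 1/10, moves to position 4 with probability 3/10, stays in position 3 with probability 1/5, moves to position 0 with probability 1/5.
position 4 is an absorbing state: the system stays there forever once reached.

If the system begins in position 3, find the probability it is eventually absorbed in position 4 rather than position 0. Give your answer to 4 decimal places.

0.5330

Let h(s) be the probability of absorption at position 4 starting from transient state s. Then h(position 4) = 1 and h(position 0) = 0. By first-step analysis:
h(position 1) = 0.2·0 + 0.1·h(position 1) + 0.3·h(position 2) + 0.2·h(position 3) + 0.2·1
h(position 2) = 0.3·0 + 0.2·h(position 1) + 0.3·h(position 2) + 0.1·h(position 3) + 0.1·1
h(position 3) = 0.2·0 + 0.2·h(position 1) + 0.1·h(position 2) + 0.2·h(position 3) + 0.3·1
Solving: h(position 1) = 0.4572, h(position 2) = 0.3496, h(position 3) = 0.5330.
Starting from position 3, the probability is 0.5330.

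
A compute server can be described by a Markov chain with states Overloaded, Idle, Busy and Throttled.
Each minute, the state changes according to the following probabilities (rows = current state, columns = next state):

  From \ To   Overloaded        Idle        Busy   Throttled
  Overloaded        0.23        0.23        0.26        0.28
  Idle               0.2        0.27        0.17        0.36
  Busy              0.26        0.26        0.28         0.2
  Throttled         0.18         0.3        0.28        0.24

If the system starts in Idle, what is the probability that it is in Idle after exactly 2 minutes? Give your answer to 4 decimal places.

0.2711

Propagate the distribution vector 2 minutes from Idle.
After 0 minutes: (0.0000, 1.0000, 0.0000, 0.0000)
After 1 minute: (0.2000, 0.2700, 0.1700, 0.3600)
After 2 minutes: (0.2090, 0.2711, 0.2463, 0.2736)
P(in Idle after 2 minutes) = 0.2711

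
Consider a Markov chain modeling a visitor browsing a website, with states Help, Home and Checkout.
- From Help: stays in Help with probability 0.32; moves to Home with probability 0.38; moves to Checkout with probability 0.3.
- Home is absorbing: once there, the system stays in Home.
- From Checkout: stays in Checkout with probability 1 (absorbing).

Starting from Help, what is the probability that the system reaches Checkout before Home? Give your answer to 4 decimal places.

0.4412

Let h(s) be the probability of absorption at Checkout starting from transient state s. Then h(Checkout) = 1 and h(Home) = 0. By first-step analysis:
h(Help) = 0.32·h(Help) + 0.38·0 + 0.3·1
Solving: h(Help) = 0.4412.
Starting from Help, the probability is 0.4412.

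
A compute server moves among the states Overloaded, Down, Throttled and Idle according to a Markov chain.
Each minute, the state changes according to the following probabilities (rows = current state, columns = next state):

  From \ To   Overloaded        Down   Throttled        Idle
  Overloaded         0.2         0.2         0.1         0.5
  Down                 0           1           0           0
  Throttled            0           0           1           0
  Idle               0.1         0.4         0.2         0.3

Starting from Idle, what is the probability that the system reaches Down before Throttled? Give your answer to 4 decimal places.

Let h(s) be the probability of absorption at Down starting from transient state s. Then h(Down) = 1 and h(Throttled) = 0. By first-step analysis:
h(Overloaded) = 0.2·h(Overloaded) + 0.2·1 + 0.1·0 + 0.5·h(Idle)
h(Idle) = 0.1·h(Overloaded) + 0.4·1 + 0.2·0 + 0.3·h(Idle)
Solving: h(Overloaded) = 0.6667, h(Idle) = 0.6667.
Starting from Idle, the probability is 0.6667.

0.6667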